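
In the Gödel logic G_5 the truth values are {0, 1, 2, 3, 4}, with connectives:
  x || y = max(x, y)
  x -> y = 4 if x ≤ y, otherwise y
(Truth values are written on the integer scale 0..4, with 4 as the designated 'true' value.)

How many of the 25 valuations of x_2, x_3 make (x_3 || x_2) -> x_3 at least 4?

value 4: 15 assignments (counts)
value 3: 1 assignment
value 2: 2 assignments
value 1: 3 assignments
value 0: 4 assignments
So 15 of the 25 assignments meet the threshold.

15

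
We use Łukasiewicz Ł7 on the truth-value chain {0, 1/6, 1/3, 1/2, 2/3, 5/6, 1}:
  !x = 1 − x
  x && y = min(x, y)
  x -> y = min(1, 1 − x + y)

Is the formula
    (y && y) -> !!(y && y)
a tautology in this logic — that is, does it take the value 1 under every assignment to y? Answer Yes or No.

Yes

y = 0 ↦ 1
y = 1/6 ↦ 1
y = 1/3 ↦ 1
y = 1/2 ↦ 1
y = 2/3 ↦ 1
y = 5/6 ↦ 1
y = 1 ↦ 1
Every assignment gives a value ≥ 1.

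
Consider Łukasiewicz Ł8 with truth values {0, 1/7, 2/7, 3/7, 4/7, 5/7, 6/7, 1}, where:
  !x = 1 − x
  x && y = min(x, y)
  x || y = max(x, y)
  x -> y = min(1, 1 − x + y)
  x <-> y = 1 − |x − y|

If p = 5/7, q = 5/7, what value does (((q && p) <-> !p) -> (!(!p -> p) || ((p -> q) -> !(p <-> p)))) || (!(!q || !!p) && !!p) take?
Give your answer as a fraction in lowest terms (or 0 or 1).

3/7

q && p = 5/7 && 5/7 = 5/7
!p = !5/7 = 2/7
(q && p) <-> !p = 5/7 <-> 2/7 = 4/7
!p = !5/7 = 2/7
!p -> p = 2/7 -> 5/7 = 1
!(!p -> p) = !1 = 0
p -> q = 5/7 -> 5/7 = 1
p <-> p = 5/7 <-> 5/7 = 1
!(p <-> p) = !1 = 0
(p -> q) -> !(p <-> p) = 1 -> 0 = 0
!(!p -> p) || ((p -> q) -> !(p <-> p)) = 0 || 0 = 0
((q && p) <-> !p) -> (!(!p -> p) || ((p -> q) -> !(p <-> p))) = 4/7 -> 0 = 3/7
!q = !5/7 = 2/7
!p = !5/7 = 2/7
!!p = !2/7 = 5/7
!q || !!p = 2/7 || 5/7 = 5/7
!(!q || !!p) = !5/7 = 2/7
!p = !5/7 = 2/7
!!p = !2/7 = 5/7
!(!q || !!p) && !!p = 2/7 && 5/7 = 2/7
(((q && p) <-> !p) -> (!(!p -> p) || ((p -> q) -> !(p <-> p)))) || (!(!q || !!p) && !!p) = 3/7 || 2/7 = 3/7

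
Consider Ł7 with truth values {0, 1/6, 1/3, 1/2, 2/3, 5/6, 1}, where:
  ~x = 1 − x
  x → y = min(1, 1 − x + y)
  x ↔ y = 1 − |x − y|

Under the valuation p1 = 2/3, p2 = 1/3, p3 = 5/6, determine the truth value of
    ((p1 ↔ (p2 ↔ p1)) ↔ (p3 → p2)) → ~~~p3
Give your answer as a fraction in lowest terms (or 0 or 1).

p2 ↔ p1 = 1/3 ↔ 2/3 = 2/3
p1 ↔ (p2 ↔ p1) = 2/3 ↔ 2/3 = 1
p3 → p2 = 5/6 → 1/3 = 1/2
(p1 ↔ (p2 ↔ p1)) ↔ (p3 → p2) = 1 ↔ 1/2 = 1/2
~p3 = ~5/6 = 1/6
~~p3 = ~1/6 = 5/6
~~~p3 = ~5/6 = 1/6
((p1 ↔ (p2 ↔ p1)) ↔ (p3 → p2)) → ~~~p3 = 1/2 → 1/6 = 2/3

2/3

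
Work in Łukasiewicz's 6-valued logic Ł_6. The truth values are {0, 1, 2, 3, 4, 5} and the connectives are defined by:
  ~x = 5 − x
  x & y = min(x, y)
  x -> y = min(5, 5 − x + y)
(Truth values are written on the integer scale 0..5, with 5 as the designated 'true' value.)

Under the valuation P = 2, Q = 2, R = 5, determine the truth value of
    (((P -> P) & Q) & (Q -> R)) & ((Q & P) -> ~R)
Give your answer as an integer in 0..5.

P -> P = 2 -> 2 = 5
(P -> P) & Q = 5 & 2 = 2
Q -> R = 2 -> 5 = 5
((P -> P) & Q) & (Q -> R) = 2 & 5 = 2
Q & P = 2 & 2 = 2
~R = ~5 = 0
(Q & P) -> ~R = 2 -> 0 = 3
(((P -> P) & Q) & (Q -> R)) & ((Q & P) -> ~R) = 2 & 3 = 2

2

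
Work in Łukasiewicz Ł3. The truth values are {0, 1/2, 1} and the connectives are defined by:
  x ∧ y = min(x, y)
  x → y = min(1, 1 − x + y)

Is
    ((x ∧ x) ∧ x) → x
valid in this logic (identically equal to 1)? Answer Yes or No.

x = 0 ↦ 1
x = 1/2 ↦ 1
x = 1 ↦ 1
Every assignment gives a value ≥ 1.

Yes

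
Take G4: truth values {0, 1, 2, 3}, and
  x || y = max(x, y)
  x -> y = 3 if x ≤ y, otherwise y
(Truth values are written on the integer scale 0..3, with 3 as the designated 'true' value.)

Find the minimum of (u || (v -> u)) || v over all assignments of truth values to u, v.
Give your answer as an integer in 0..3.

1

Take u = 0, v = 1:
v -> u = 1 -> 0 = 0
u || (v -> u) = 0 || 0 = 0
(u || (v -> u)) || v = 0 || 1 = 1
No assignment yields a value below 1, so this is the minimum.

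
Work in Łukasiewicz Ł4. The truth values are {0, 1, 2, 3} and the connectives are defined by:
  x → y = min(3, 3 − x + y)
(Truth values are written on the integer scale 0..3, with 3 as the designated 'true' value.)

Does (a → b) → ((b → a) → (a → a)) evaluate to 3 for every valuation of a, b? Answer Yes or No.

a = 0, b = 0 ↦ 3
a = 0, b = 1 ↦ 3
a = 0, b = 2 ↦ 3
a = 0, b = 3 ↦ 3
a = 1, b = 0 ↦ 3
a = 1, b = 1 ↦ 3
a = 1, b = 2 ↦ 3
a = 1, b = 3 ↦ 3
a = 2, b = 0 ↦ 3
a = 2, b = 1 ↦ 3
a = 2, b = 2 ↦ 3
a = 2, b = 3 ↦ 3
a = 3, b = 0 ↦ 3
a = 3, b = 1 ↦ 3
a = 3, b = 2 ↦ 3
a = 3, b = 3 ↦ 3
Every assignment gives a value ≥ 3.

Yes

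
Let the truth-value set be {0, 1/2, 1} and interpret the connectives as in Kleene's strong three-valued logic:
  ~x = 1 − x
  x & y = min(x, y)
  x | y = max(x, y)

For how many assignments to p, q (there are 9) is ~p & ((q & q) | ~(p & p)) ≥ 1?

3

p = 0, q = 0 ↦ 1  ≥
p = 0, q = 1/2 ↦ 1  ≥
p = 0, q = 1 ↦ 1  ≥
p = 1/2, q = 0 ↦ 1/2  <
p = 1/2, q = 1/2 ↦ 1/2  <
p = 1/2, q = 1 ↦ 1/2  <
p = 1, q = 0 ↦ 0  <
p = 1, q = 1/2 ↦ 0  <
p = 1, q = 1 ↦ 0  <
So 3 of the 9 assignments meet the threshold.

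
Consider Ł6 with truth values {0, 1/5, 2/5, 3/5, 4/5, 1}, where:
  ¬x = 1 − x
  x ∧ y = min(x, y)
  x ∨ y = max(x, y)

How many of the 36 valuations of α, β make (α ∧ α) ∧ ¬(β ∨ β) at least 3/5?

value 1: 1 assignment (counts)
value 4/5: 3 assignments (counts)
value 3/5: 5 assignments (counts)
value 2/5: 7 assignments
value 1/5: 9 assignments
value 0: 11 assignments
So 9 of the 36 assignments meet the threshold.

9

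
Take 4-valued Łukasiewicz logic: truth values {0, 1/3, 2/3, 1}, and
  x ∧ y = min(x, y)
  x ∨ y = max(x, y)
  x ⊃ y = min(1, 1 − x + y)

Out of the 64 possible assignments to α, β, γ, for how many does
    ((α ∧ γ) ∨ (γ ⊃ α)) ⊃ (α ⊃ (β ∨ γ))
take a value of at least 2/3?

59

value 1: 50 assignments (counts)
value 2/3: 9 assignments (counts)
value 1/3: 4 assignments
value 0: 1 assignment
So 59 of the 64 assignments meet the threshold.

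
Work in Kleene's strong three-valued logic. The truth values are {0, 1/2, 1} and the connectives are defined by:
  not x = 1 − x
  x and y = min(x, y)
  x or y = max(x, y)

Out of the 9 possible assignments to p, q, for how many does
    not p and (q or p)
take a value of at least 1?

p = 0, q = 0 ↦ 0  <
p = 0, q = 1/2 ↦ 1/2  <
p = 0, q = 1 ↦ 1  ≥
p = 1/2, q = 0 ↦ 1/2  <
p = 1/2, q = 1/2 ↦ 1/2  <
p = 1/2, q = 1 ↦ 1/2  <
p = 1, q = 0 ↦ 0  <
p = 1, q = 1/2 ↦ 0  <
p = 1, q = 1 ↦ 0  <
So 1 of the 9 assignments meets the threshold.

1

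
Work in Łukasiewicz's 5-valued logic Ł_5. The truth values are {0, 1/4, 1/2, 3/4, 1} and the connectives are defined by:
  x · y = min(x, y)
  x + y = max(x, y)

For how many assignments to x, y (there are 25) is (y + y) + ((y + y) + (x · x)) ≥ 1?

9

value 1: 9 assignments (counts)
value 3/4: 7 assignments
value 1/2: 5 assignments
value 1/4: 3 assignments
value 0: 1 assignment
So 9 of the 25 assignments meet the threshold.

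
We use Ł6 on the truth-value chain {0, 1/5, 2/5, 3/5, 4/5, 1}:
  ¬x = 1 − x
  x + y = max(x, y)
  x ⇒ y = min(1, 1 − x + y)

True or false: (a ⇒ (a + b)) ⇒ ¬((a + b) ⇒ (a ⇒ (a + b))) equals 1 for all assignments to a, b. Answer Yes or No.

No

Counterexample: take a = 0, b = 0.
a + b = 0 + 0 = 0
a ⇒ (a + b) = 0 ⇒ 0 = 1
a + b = 0 + 0 = 0
(a + b) ⇒ (a ⇒ (a + b)) = 0 ⇒ 1 = 1
¬((a + b) ⇒ (a ⇒ (a + b))) = ¬1 = 0
(a ⇒ (a + b)) ⇒ ¬((a + b) ⇒ (a ⇒ (a + b))) = 1 ⇒ 0 = 0
This gives 0 ≠ 1.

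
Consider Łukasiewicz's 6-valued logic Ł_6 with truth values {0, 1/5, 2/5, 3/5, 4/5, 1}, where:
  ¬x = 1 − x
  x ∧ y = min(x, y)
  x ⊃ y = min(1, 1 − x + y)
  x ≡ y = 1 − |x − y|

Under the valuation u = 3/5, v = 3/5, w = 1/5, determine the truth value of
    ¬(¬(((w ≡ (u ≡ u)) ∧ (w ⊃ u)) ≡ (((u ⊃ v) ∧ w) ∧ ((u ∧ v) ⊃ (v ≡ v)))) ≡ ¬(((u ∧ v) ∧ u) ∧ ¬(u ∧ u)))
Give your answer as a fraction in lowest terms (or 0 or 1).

u ≡ u = 3/5 ≡ 3/5 = 1
w ≡ (u ≡ u) = 1/5 ≡ 1 = 1/5
w ⊃ u = 1/5 ⊃ 3/5 = 1
(w ≡ (u ≡ u)) ∧ (w ⊃ u) = 1/5 ∧ 1 = 1/5
u ⊃ v = 3/5 ⊃ 3/5 = 1
(u ⊃ v) ∧ w = 1 ∧ 1/5 = 1/5
u ∧ v = 3/5 ∧ 3/5 = 3/5
v ≡ v = 3/5 ≡ 3/5 = 1
(u ∧ v) ⊃ (v ≡ v) = 3/5 ⊃ 1 = 1
((u ⊃ v) ∧ w) ∧ ((u ∧ v) ⊃ (v ≡ v)) = 1/5 ∧ 1 = 1/5
((w ≡ (u ≡ u)) ∧ (w ⊃ u)) ≡ (((u ⊃ v) ∧ w) ∧ ((u ∧ v) ⊃ (v ≡ v))) = 1/5 ≡ 1/5 = 1
¬(((w ≡ (u ≡ u)) ∧ (w ⊃ u)) ≡ (((u ⊃ v) ∧ w) ∧ ((u ∧ v) ⊃ (v ≡ v)))) = ¬1 = 0
u ∧ v = 3/5 ∧ 3/5 = 3/5
(u ∧ v) ∧ u = 3/5 ∧ 3/5 = 3/5
u ∧ u = 3/5 ∧ 3/5 = 3/5
¬(u ∧ u) = ¬3/5 = 2/5
((u ∧ v) ∧ u) ∧ ¬(u ∧ u) = 3/5 ∧ 2/5 = 2/5
¬(((u ∧ v) ∧ u) ∧ ¬(u ∧ u)) = ¬2/5 = 3/5
¬(((w ≡ (u ≡ u)) ∧ (w ⊃ u)) ≡ (((u ⊃ v) ∧ w) ∧ ((u ∧ v) ⊃ (v ≡ v)))) ≡ ¬(((u ∧ v) ∧ u) ∧ ¬(u ∧ u)) = 0 ≡ 3/5 = 2/5
¬(¬(((w ≡ (u ≡ u)) ∧ (w ⊃ u)) ≡ (((u ⊃ v) ∧ w) ∧ ((u ∧ v) ⊃ (v ≡ v)))) ≡ ¬(((u ∧ v) ∧ u) ∧ ¬(u ∧ u))) = ¬2/5 = 3/5

3/5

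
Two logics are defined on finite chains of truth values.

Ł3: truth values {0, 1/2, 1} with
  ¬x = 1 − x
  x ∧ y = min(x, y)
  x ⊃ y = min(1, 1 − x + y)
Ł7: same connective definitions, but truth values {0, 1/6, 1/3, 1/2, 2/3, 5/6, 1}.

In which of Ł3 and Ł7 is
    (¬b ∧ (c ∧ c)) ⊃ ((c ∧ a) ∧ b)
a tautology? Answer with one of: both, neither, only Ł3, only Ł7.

In Ł3: at a = 0, b = 0, c = 1/2 the value is 1/2 — not a tautology.
In Ł7: at a = 0, b = 0, c = 1/6 the value is 5/6 — not a tautology.

neither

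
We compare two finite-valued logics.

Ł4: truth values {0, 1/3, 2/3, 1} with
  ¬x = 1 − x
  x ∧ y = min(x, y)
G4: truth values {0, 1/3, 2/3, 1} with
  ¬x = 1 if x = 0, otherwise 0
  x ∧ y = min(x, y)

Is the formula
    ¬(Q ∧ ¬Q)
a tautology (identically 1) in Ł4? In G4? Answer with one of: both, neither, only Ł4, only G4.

only G4

In Ł4: at Q = 1/3 the value is 2/3 — not a tautology.
In G4: every assignment gives 1 — tautology.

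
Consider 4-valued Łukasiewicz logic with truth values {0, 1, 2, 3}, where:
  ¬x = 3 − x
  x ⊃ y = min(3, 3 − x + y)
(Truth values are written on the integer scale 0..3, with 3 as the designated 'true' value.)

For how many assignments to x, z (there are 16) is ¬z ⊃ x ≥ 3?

x = 0, z = 0 ↦ 0  <
x = 0, z = 1 ↦ 1  <
x = 0, z = 2 ↦ 2  <
x = 0, z = 3 ↦ 3  ≥
x = 1, z = 0 ↦ 1  <
x = 1, z = 1 ↦ 2  <
x = 1, z = 2 ↦ 3  ≥
x = 1, z = 3 ↦ 3  ≥
x = 2, z = 0 ↦ 2  <
x = 2, z = 1 ↦ 3  ≥
x = 2, z = 2 ↦ 3  ≥
x = 2, z = 3 ↦ 3  ≥
x = 3, z = 0 ↦ 3  ≥
x = 3, z = 1 ↦ 3  ≥
x = 3, z = 2 ↦ 3  ≥
x = 3, z = 3 ↦ 3  ≥
So 10 of the 16 assignments meet the threshold.

10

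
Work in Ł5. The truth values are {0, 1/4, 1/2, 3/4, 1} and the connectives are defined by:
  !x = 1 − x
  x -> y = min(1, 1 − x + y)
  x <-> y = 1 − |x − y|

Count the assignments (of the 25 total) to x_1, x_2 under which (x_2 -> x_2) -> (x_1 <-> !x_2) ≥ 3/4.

13

value 1: 5 assignments (counts)
value 3/4: 8 assignments (counts)
value 1/2: 6 assignments
value 1/4: 4 assignments
value 0: 2 assignments
So 13 of the 25 assignments meet the threshold.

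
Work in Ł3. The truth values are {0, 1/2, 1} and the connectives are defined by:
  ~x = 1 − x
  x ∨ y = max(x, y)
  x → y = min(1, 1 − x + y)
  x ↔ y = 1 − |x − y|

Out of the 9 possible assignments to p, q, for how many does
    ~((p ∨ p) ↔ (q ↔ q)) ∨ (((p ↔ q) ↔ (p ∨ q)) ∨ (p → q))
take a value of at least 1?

7

p = 0, q = 0 ↦ 1  ≥
p = 0, q = 1/2 ↦ 1  ≥
p = 0, q = 1 ↦ 1  ≥
p = 1/2, q = 0 ↦ 1  ≥
p = 1/2, q = 1/2 ↦ 1  ≥
p = 1/2, q = 1 ↦ 1  ≥
p = 1, q = 0 ↦ 0  <
p = 1, q = 1/2 ↦ 1/2  <
p = 1, q = 1 ↦ 1  ≥
So 7 of the 9 assignments meet the threshold.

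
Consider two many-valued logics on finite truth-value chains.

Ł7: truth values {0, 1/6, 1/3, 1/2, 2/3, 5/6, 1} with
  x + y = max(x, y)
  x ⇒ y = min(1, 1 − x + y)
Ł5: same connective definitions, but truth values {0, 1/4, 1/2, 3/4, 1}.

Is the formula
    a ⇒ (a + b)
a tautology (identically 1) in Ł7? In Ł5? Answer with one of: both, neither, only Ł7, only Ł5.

both

In Ł7: every assignment gives 1 — tautology.
In Ł5: every assignment gives 1 — tautology.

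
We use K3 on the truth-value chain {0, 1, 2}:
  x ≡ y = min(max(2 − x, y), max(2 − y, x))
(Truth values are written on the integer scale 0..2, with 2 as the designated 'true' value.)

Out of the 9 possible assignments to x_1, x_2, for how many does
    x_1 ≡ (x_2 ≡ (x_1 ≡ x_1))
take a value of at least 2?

2

x_1 = 0, x_2 = 0 ↦ 2  ≥
x_1 = 0, x_2 = 1 ↦ 1  <
x_1 = 0, x_2 = 2 ↦ 0  <
x_1 = 1, x_2 = 0 ↦ 1  <
x_1 = 1, x_2 = 1 ↦ 1  <
x_1 = 1, x_2 = 2 ↦ 1  <
x_1 = 2, x_2 = 0 ↦ 0  <
x_1 = 2, x_2 = 1 ↦ 1  <
x_1 = 2, x_2 = 2 ↦ 2  ≥
So 2 of the 9 assignments meet the threshold.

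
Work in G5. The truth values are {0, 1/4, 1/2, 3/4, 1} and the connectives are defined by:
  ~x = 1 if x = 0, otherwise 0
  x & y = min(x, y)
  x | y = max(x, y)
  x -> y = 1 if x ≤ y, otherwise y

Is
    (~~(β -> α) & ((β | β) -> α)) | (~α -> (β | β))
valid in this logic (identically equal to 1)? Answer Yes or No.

Counterexample: take α = 0, β = 1/4.
β -> α = 1/4 -> 0 = 0
~(β -> α) = ~0 = 1
~~(β -> α) = ~1 = 0
β | β = 1/4 | 1/4 = 1/4
(β | β) -> α = 1/4 -> 0 = 0
~~(β -> α) & ((β | β) -> α) = 0 & 0 = 0
~α = ~0 = 1
β | β = 1/4 | 1/4 = 1/4
~α -> (β | β) = 1 -> 1/4 = 1/4
(~~(β -> α) & ((β | β) -> α)) | (~α -> (β | β)) = 0 | 1/4 = 1/4
This gives 1/4 ≠ 1.

No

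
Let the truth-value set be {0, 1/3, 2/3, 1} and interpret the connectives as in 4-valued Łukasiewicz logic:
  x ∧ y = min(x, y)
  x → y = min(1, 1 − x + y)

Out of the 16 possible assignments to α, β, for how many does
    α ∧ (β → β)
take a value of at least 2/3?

8

α = 0, β = 0 ↦ 0  <
α = 0, β = 1/3 ↦ 0  <
α = 0, β = 2/3 ↦ 0  <
α = 0, β = 1 ↦ 0  <
α = 1/3, β = 0 ↦ 1/3  <
α = 1/3, β = 1/3 ↦ 1/3  <
α = 1/3, β = 2/3 ↦ 1/3  <
α = 1/3, β = 1 ↦ 1/3  <
α = 2/3, β = 0 ↦ 2/3  ≥
α = 2/3, β = 1/3 ↦ 2/3  ≥
α = 2/3, β = 2/3 ↦ 2/3  ≥
α = 2/3, β = 1 ↦ 2/3  ≥
α = 1, β = 0 ↦ 1  ≥
α = 1, β = 1/3 ↦ 1  ≥
α = 1, β = 2/3 ↦ 1  ≥
α = 1, β = 1 ↦ 1  ≥
So 8 of the 16 assignments meet the threshold.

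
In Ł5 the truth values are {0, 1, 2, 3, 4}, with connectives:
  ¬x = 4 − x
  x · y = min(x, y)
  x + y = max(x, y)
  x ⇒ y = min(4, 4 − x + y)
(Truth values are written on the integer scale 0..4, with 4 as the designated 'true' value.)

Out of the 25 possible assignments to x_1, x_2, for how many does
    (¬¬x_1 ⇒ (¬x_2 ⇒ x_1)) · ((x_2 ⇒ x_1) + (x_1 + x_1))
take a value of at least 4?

value 4: 15 assignments (counts)
value 3: 4 assignments
value 2: 3 assignments
value 1: 2 assignments
value 0: 1 assignment
So 15 of the 25 assignments meet the threshold.

15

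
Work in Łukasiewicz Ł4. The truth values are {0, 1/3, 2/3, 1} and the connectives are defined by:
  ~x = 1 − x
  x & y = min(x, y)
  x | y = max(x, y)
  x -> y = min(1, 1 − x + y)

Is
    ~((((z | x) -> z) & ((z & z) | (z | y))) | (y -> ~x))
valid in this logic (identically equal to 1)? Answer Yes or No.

No

Counterexample: take x = 0, y = 0, z = 0.
z | x = 0 | 0 = 0
(z | x) -> z = 0 -> 0 = 1
z & z = 0 & 0 = 0
z | y = 0 | 0 = 0
(z & z) | (z | y) = 0 | 0 = 0
((z | x) -> z) & ((z & z) | (z | y)) = 1 & 0 = 0
~x = ~0 = 1
y -> ~x = 0 -> 1 = 1
(((z | x) -> z) & ((z & z) | (z | y))) | (y -> ~x) = 0 | 1 = 1
~((((z | x) -> z) & ((z & z) | (z | y))) | (y -> ~x)) = ~1 = 0
This gives 0 ≠ 1.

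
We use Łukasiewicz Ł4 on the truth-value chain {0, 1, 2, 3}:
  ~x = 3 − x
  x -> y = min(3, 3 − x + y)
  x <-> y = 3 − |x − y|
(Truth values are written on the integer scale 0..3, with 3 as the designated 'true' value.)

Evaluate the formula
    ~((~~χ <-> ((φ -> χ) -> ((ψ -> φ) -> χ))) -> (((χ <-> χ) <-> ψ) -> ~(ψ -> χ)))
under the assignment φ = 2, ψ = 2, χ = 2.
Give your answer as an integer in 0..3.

~χ = ~2 = 1
~~χ = ~1 = 2
φ -> χ = 2 -> 2 = 3
ψ -> φ = 2 -> 2 = 3
(ψ -> φ) -> χ = 3 -> 2 = 2
(φ -> χ) -> ((ψ -> φ) -> χ) = 3 -> 2 = 2
~~χ <-> ((φ -> χ) -> ((ψ -> φ) -> χ)) = 2 <-> 2 = 3
χ <-> χ = 2 <-> 2 = 3
(χ <-> χ) <-> ψ = 3 <-> 2 = 2
ψ -> χ = 2 -> 2 = 3
~(ψ -> χ) = ~3 = 0
((χ <-> χ) <-> ψ) -> ~(ψ -> χ) = 2 -> 0 = 1
(~~χ <-> ((φ -> χ) -> ((ψ -> φ) -> χ))) -> (((χ <-> χ) <-> ψ) -> ~(ψ -> χ)) = 3 -> 1 = 1
~((~~χ <-> ((φ -> χ) -> ((ψ -> φ) -> χ))) -> (((χ <-> χ) <-> ψ) -> ~(ψ -> χ))) = ~1 = 2

2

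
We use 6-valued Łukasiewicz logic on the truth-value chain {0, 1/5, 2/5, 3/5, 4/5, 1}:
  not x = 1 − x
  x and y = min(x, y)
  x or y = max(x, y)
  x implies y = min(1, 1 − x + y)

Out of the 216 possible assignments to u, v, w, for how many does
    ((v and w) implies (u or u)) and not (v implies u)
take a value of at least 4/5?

7

value 1: 1 assignment (counts)
value 4/5: 6 assignments (counts)
value 3/5: 15 assignments
value 2/5: 33 assignments
value 1/5: 34 assignments
value 0: 127 assignments
So 7 of the 216 assignments meet the threshold.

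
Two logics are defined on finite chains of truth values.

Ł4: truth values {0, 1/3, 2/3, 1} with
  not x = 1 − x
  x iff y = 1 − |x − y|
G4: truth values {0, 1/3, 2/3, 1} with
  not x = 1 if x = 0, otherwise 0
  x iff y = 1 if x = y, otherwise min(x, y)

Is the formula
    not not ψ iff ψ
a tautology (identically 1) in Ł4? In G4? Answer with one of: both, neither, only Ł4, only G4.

In Ł4: every assignment gives 1 — tautology.
In G4: at ψ = 1/3 the value is 1/3 — not a tautology.

only Ł4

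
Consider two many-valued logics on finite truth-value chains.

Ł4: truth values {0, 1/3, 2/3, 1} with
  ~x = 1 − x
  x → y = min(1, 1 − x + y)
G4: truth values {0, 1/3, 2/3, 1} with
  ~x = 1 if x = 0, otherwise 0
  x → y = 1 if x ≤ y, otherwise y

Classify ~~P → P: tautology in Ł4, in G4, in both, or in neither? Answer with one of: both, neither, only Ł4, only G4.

only Ł4

In Ł4: every assignment gives 1 — tautology.
In G4: at P = 1/3 the value is 1/3 — not a tautology.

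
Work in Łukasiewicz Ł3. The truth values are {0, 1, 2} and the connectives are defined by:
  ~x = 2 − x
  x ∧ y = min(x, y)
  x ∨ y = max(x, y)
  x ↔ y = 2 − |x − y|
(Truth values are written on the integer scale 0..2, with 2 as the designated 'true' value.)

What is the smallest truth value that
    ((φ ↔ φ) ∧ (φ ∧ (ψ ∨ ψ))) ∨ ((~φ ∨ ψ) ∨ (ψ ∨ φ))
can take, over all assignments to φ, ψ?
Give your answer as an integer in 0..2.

1

Take φ = 1, ψ = 0:
φ ↔ φ = 1 ↔ 1 = 2
ψ ∨ ψ = 0 ∨ 0 = 0
φ ∧ (ψ ∨ ψ) = 1 ∧ 0 = 0
(φ ↔ φ) ∧ (φ ∧ (ψ ∨ ψ)) = 2 ∧ 0 = 0
~φ = ~1 = 1
~φ ∨ ψ = 1 ∨ 0 = 1
ψ ∨ φ = 0 ∨ 1 = 1
(~φ ∨ ψ) ∨ (ψ ∨ φ) = 1 ∨ 1 = 1
((φ ↔ φ) ∧ (φ ∧ (ψ ∨ ψ))) ∨ ((~φ ∨ ψ) ∨ (ψ ∨ φ)) = 0 ∨ 1 = 1
No assignment yields a value below 1, so this is the minimum.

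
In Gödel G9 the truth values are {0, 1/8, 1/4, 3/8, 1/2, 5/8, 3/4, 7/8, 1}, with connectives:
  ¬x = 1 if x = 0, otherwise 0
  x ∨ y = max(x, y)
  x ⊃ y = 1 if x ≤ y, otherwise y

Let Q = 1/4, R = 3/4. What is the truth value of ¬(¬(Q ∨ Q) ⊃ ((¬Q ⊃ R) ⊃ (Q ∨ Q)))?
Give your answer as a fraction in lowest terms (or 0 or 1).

Q ∨ Q = 1/4 ∨ 1/4 = 1/4
¬(Q ∨ Q) = ¬1/4 = 0
¬Q = ¬1/4 = 0
¬Q ⊃ R = 0 ⊃ 3/4 = 1
Q ∨ Q = 1/4 ∨ 1/4 = 1/4
(¬Q ⊃ R) ⊃ (Q ∨ Q) = 1 ⊃ 1/4 = 1/4
¬(Q ∨ Q) ⊃ ((¬Q ⊃ R) ⊃ (Q ∨ Q)) = 0 ⊃ 1/4 = 1
¬(¬(Q ∨ Q) ⊃ ((¬Q ⊃ R) ⊃ (Q ∨ Q))) = ¬1 = 0

0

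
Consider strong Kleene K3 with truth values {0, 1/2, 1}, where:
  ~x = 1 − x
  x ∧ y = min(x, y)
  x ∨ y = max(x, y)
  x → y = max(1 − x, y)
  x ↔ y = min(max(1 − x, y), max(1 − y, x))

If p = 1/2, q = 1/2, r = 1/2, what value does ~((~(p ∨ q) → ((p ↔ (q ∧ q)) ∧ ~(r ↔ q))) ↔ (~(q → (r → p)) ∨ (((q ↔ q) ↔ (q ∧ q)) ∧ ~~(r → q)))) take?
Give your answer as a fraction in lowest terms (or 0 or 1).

1/2

p ∨ q = 1/2 ∨ 1/2 = 1/2
~(p ∨ q) = ~1/2 = 1/2
q ∧ q = 1/2 ∧ 1/2 = 1/2
p ↔ (q ∧ q) = 1/2 ↔ 1/2 = 1/2
r ↔ q = 1/2 ↔ 1/2 = 1/2
~(r ↔ q) = ~1/2 = 1/2
(p ↔ (q ∧ q)) ∧ ~(r ↔ q) = 1/2 ∧ 1/2 = 1/2
~(p ∨ q) → ((p ↔ (q ∧ q)) ∧ ~(r ↔ q)) = 1/2 → 1/2 = 1/2
r → p = 1/2 → 1/2 = 1/2
q → (r → p) = 1/2 → 1/2 = 1/2
~(q → (r → p)) = ~1/2 = 1/2
q ↔ q = 1/2 ↔ 1/2 = 1/2
q ∧ q = 1/2 ∧ 1/2 = 1/2
(q ↔ q) ↔ (q ∧ q) = 1/2 ↔ 1/2 = 1/2
r → q = 1/2 → 1/2 = 1/2
~(r → q) = ~1/2 = 1/2
~~(r → q) = ~1/2 = 1/2
((q ↔ q) ↔ (q ∧ q)) ∧ ~~(r → q) = 1/2 ∧ 1/2 = 1/2
~(q → (r → p)) ∨ (((q ↔ q) ↔ (q ∧ q)) ∧ ~~(r → q)) = 1/2 ∨ 1/2 = 1/2
(~(p ∨ q) → ((p ↔ (q ∧ q)) ∧ ~(r ↔ q))) ↔ (~(q → (r → p)) ∨ (((q ↔ q) ↔ (q ∧ q)) ∧ ~~(r → q))) = 1/2 ↔ 1/2 = 1/2
~((~(p ∨ q) → ((p ↔ (q ∧ q)) ∧ ~(r ↔ q))) ↔ (~(q → (r → p)) ∨ (((q ↔ q) ↔ (q ∧ q)) ∧ ~~(r → q)))) = ~1/2 = 1/2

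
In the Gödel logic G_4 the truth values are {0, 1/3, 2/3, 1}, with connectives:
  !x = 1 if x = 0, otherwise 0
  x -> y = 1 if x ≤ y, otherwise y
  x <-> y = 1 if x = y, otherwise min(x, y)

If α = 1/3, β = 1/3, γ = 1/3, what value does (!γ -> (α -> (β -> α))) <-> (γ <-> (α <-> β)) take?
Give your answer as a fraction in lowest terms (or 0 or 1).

!γ = !1/3 = 0
β -> α = 1/3 -> 1/3 = 1
α -> (β -> α) = 1/3 -> 1 = 1
!γ -> (α -> (β -> α)) = 0 -> 1 = 1
α <-> β = 1/3 <-> 1/3 = 1
γ <-> (α <-> β) = 1/3 <-> 1 = 1/3
(!γ -> (α -> (β -> α))) <-> (γ <-> (α <-> β)) = 1 <-> 1/3 = 1/3

1/3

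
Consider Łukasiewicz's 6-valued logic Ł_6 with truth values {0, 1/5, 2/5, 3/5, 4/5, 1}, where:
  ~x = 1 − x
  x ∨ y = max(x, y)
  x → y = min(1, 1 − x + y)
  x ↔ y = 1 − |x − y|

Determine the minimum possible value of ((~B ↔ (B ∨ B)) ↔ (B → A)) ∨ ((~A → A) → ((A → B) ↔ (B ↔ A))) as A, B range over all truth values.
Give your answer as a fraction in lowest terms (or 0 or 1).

Take A = 2/5, B = 1:
~B = ~1 = 0
B ∨ B = 1 ∨ 1 = 1
~B ↔ (B ∨ B) = 0 ↔ 1 = 0
B → A = 1 → 2/5 = 2/5
(~B ↔ (B ∨ B)) ↔ (B → A) = 0 ↔ 2/5 = 3/5
~A = ~2/5 = 3/5
~A → A = 3/5 → 2/5 = 4/5
A → B = 2/5 → 1 = 1
B ↔ A = 1 ↔ 2/5 = 2/5
(A → B) ↔ (B ↔ A) = 1 ↔ 2/5 = 2/5
(~A → A) → ((A → B) ↔ (B ↔ A)) = 4/5 → 2/5 = 3/5
((~B ↔ (B ∨ B)) ↔ (B → A)) ∨ ((~A → A) → ((A → B) ↔ (B ↔ A))) = 3/5 ∨ 3/5 = 3/5
No assignment yields a value below 3/5, so this is the minimum.

3/5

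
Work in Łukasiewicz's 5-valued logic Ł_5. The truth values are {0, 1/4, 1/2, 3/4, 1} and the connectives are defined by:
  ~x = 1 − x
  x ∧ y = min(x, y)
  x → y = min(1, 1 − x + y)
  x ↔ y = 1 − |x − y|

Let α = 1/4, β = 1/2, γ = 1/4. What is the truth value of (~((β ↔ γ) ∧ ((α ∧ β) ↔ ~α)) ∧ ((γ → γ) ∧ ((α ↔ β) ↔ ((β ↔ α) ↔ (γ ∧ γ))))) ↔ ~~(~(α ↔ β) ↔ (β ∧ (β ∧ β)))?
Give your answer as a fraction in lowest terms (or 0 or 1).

β ↔ γ = 1/2 ↔ 1/4 = 3/4
α ∧ β = 1/4 ∧ 1/2 = 1/4
~α = ~1/4 = 3/4
(α ∧ β) ↔ ~α = 1/4 ↔ 3/4 = 1/2
(β ↔ γ) ∧ ((α ∧ β) ↔ ~α) = 3/4 ∧ 1/2 = 1/2
~((β ↔ γ) ∧ ((α ∧ β) ↔ ~α)) = ~1/2 = 1/2
γ → γ = 1/4 → 1/4 = 1
α ↔ β = 1/4 ↔ 1/2 = 3/4
β ↔ α = 1/2 ↔ 1/4 = 3/4
γ ∧ γ = 1/4 ∧ 1/4 = 1/4
(β ↔ α) ↔ (γ ∧ γ) = 3/4 ↔ 1/4 = 1/2
(α ↔ β) ↔ ((β ↔ α) ↔ (γ ∧ γ)) = 3/4 ↔ 1/2 = 3/4
(γ → γ) ∧ ((α ↔ β) ↔ ((β ↔ α) ↔ (γ ∧ γ))) = 1 ∧ 3/4 = 3/4
~((β ↔ γ) ∧ ((α ∧ β) ↔ ~α)) ∧ ((γ → γ) ∧ ((α ↔ β) ↔ ((β ↔ α) ↔ (γ ∧ γ)))) = 1/2 ∧ 3/4 = 1/2
α ↔ β = 1/4 ↔ 1/2 = 3/4
~(α ↔ β) = ~3/4 = 1/4
β ∧ β = 1/2 ∧ 1/2 = 1/2
β ∧ (β ∧ β) = 1/2 ∧ 1/2 = 1/2
~(α ↔ β) ↔ (β ∧ (β ∧ β)) = 1/4 ↔ 1/2 = 3/4
~(~(α ↔ β) ↔ (β ∧ (β ∧ β))) = ~3/4 = 1/4
~~(~(α ↔ β) ↔ (β ∧ (β ∧ β))) = ~1/4 = 3/4
(~((β ↔ γ) ∧ ((α ∧ β) ↔ ~α)) ∧ ((γ → γ) ∧ ((α ↔ β) ↔ ((β ↔ α) ↔ (γ ∧ γ))))) ↔ ~~(~(α ↔ β) ↔ (β ∧ (β ∧ β))) = 1/2 ↔ 3/4 = 3/4

3/4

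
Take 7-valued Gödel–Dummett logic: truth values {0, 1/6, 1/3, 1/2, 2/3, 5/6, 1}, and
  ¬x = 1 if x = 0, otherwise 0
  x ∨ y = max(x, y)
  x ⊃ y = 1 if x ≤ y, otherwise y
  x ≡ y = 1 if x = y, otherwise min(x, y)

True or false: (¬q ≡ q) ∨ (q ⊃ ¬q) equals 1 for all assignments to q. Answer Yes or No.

Counterexample: take q = 1/6.
¬q = ¬1/6 = 0
¬q ≡ q = 0 ≡ 1/6 = 0
¬q = ¬1/6 = 0
q ⊃ ¬q = 1/6 ⊃ 0 = 0
(¬q ≡ q) ∨ (q ⊃ ¬q) = 0 ∨ 0 = 0
This gives 0 ≠ 1.

No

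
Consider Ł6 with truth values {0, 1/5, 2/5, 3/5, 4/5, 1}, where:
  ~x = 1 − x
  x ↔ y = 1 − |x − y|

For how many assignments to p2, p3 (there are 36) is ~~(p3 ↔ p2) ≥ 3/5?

value 1: 6 assignments (counts)
value 4/5: 10 assignments (counts)
value 3/5: 8 assignments (counts)
value 2/5: 6 assignments
value 1/5: 4 assignments
value 0: 2 assignments
So 24 of the 36 assignments meet the threshold.

24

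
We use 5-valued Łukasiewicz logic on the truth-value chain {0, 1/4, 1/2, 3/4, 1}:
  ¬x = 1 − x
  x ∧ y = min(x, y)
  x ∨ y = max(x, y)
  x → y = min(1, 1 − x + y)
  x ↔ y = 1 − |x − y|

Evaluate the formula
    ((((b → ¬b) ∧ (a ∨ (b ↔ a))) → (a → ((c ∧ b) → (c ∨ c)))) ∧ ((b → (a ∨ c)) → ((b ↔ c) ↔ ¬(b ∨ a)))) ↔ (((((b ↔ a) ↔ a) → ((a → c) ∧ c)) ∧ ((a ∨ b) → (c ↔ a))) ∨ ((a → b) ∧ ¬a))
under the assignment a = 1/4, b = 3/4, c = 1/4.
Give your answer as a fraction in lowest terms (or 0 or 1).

¬b = ¬3/4 = 1/4
b → ¬b = 3/4 → 1/4 = 1/2
b ↔ a = 3/4 ↔ 1/4 = 1/2
a ∨ (b ↔ a) = 1/4 ∨ 1/2 = 1/2
(b → ¬b) ∧ (a ∨ (b ↔ a)) = 1/2 ∧ 1/2 = 1/2
c ∧ b = 1/4 ∧ 3/4 = 1/4
c ∨ c = 1/4 ∨ 1/4 = 1/4
(c ∧ b) → (c ∨ c) = 1/4 → 1/4 = 1
a → ((c ∧ b) → (c ∨ c)) = 1/4 → 1 = 1
((b → ¬b) ∧ (a ∨ (b ↔ a))) → (a → ((c ∧ b) → (c ∨ c))) = 1/2 → 1 = 1
a ∨ c = 1/4 ∨ 1/4 = 1/4
b → (a ∨ c) = 3/4 → 1/4 = 1/2
b ↔ c = 3/4 ↔ 1/4 = 1/2
b ∨ a = 3/4 ∨ 1/4 = 3/4
¬(b ∨ a) = ¬3/4 = 1/4
(b ↔ c) ↔ ¬(b ∨ a) = 1/2 ↔ 1/4 = 3/4
(b → (a ∨ c)) → ((b ↔ c) ↔ ¬(b ∨ a)) = 1/2 → 3/4 = 1
(((b → ¬b) ∧ (a ∨ (b ↔ a))) → (a → ((c ∧ b) → (c ∨ c)))) ∧ ((b → (a ∨ c)) → ((b ↔ c) ↔ ¬(b ∨ a))) = 1 ∧ 1 = 1
b ↔ a = 3/4 ↔ 1/4 = 1/2
(b ↔ a) ↔ a = 1/2 ↔ 1/4 = 3/4
a → c = 1/4 → 1/4 = 1
(a → c) ∧ c = 1 ∧ 1/4 = 1/4
((b ↔ a) ↔ a) → ((a → c) ∧ c) = 3/4 → 1/4 = 1/2
a ∨ b = 1/4 ∨ 3/4 = 3/4
c ↔ a = 1/4 ↔ 1/4 = 1
(a ∨ b) → (c ↔ a) = 3/4 → 1 = 1
(((b ↔ a) ↔ a) → ((a → c) ∧ c)) ∧ ((a ∨ b) → (c ↔ a)) = 1/2 ∧ 1 = 1/2
a → b = 1/4 → 3/4 = 1
¬a = ¬1/4 = 3/4
(a → b) ∧ ¬a = 1 ∧ 3/4 = 3/4
((((b ↔ a) ↔ a) → ((a → c) ∧ c)) ∧ ((a ∨ b) → (c ↔ a))) ∨ ((a → b) ∧ ¬a) = 1/2 ∨ 3/4 = 3/4
((((b → ¬b) ∧ (a ∨ (b ↔ a))) → (a → ((c ∧ b) → (c ∨ c)))) ∧ ((b → (a ∨ c)) → ((b ↔ c) ↔ ¬(b ∨ a)))) ↔ (((((b ↔ a) ↔ a) → ((a → c) ∧ c)) ∧ ((a ∨ b) → (c ↔ a))) ∨ ((a → b) ∧ ¬a)) = 1 ↔ 3/4 = 3/4

3/4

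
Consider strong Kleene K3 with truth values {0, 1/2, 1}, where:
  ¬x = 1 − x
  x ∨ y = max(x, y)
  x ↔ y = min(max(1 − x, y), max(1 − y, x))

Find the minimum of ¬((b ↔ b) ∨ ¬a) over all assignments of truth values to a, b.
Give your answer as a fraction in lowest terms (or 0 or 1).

0

Take a = 0, b = 0:
b ↔ b = 0 ↔ 0 = 1
¬a = ¬0 = 1
(b ↔ b) ∨ ¬a = 1 ∨ 1 = 1
¬((b ↔ b) ∨ ¬a) = ¬1 = 0
No assignment yields a value below 0, so this is the minimum.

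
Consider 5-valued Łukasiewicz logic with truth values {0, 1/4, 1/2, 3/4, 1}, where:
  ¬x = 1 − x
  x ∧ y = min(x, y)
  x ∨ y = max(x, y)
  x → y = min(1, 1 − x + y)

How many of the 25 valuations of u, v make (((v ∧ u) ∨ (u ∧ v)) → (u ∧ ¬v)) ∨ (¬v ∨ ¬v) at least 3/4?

value 1: 18 assignments (counts)
value 3/4: 2 assignments (counts)
value 1/2: 3 assignments
value 1/4: 1 assignment
value 0: 1 assignment
So 20 of the 25 assignments meet the threshold.

20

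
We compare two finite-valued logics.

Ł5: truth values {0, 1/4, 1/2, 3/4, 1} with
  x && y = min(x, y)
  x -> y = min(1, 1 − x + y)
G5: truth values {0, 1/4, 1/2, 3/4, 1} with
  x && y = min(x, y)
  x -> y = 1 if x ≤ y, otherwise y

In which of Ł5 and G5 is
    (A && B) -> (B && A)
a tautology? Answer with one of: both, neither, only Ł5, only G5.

both

In Ł5: every assignment gives 1 — tautology.
In G5: every assignment gives 1 — tautology.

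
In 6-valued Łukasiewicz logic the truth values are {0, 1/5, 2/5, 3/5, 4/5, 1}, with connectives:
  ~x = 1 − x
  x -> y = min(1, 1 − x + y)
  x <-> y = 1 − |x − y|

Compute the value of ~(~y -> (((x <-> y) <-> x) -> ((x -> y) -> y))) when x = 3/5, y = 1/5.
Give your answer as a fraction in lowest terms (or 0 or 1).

~y = ~1/5 = 4/5
x <-> y = 3/5 <-> 1/5 = 3/5
(x <-> y) <-> x = 3/5 <-> 3/5 = 1
x -> y = 3/5 -> 1/5 = 3/5
(x -> y) -> y = 3/5 -> 1/5 = 3/5
((x <-> y) <-> x) -> ((x -> y) -> y) = 1 -> 3/5 = 3/5
~y -> (((x <-> y) <-> x) -> ((x -> y) -> y)) = 4/5 -> 3/5 = 4/5
~(~y -> (((x <-> y) <-> x) -> ((x -> y) -> y))) = ~4/5 = 1/5

1/5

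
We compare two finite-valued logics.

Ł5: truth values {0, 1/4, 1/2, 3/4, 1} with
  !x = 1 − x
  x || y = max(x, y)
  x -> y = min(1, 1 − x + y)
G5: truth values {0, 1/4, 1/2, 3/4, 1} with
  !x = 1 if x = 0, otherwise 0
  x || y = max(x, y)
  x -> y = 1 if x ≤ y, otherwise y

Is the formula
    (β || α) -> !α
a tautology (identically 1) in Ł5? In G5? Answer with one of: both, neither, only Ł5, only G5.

neither

In Ł5: at α = 1/4, β = 1 the value is 3/4 — not a tautology.
In G5: at α = 1/4, β = 0 the value is 0 — not a tautology.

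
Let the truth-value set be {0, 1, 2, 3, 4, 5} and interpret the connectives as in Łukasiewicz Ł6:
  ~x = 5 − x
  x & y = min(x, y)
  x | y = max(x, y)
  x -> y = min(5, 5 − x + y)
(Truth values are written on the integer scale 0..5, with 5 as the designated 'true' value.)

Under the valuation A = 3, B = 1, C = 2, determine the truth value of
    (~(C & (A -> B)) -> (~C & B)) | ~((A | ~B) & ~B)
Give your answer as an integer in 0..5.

A -> B = 3 -> 1 = 3
C & (A -> B) = 2 & 3 = 2
~(C & (A -> B)) = ~2 = 3
~C = ~2 = 3
~C & B = 3 & 1 = 1
~(C & (A -> B)) -> (~C & B) = 3 -> 1 = 3
~B = ~1 = 4
A | ~B = 3 | 4 = 4
~B = ~1 = 4
(A | ~B) & ~B = 4 & 4 = 4
~((A | ~B) & ~B) = ~4 = 1
(~(C & (A -> B)) -> (~C & B)) | ~((A | ~B) & ~B) = 3 | 1 = 3

3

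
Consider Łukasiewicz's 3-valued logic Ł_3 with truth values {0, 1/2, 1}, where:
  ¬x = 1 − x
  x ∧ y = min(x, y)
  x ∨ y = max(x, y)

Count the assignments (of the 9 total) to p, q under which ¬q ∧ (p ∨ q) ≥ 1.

1

p = 0, q = 0 ↦ 0  <
p = 0, q = 1/2 ↦ 1/2  <
p = 0, q = 1 ↦ 0  <
p = 1/2, q = 0 ↦ 1/2  <
p = 1/2, q = 1/2 ↦ 1/2  <
p = 1/2, q = 1 ↦ 0  <
p = 1, q = 0 ↦ 1  ≥
p = 1, q = 1/2 ↦ 1/2  <
p = 1, q = 1 ↦ 0  <
So 1 of the 9 assignments meets the threshold.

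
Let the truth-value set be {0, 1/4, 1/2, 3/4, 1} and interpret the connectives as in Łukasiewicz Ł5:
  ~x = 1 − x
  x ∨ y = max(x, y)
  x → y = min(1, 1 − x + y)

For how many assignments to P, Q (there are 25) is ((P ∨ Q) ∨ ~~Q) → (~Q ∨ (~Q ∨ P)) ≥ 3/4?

value 1: 18 assignments (counts)
value 3/4: 2 assignments (counts)
value 1/2: 3 assignments
value 1/4: 1 assignment
value 0: 1 assignment
So 20 of the 25 assignments meet the threshold.

20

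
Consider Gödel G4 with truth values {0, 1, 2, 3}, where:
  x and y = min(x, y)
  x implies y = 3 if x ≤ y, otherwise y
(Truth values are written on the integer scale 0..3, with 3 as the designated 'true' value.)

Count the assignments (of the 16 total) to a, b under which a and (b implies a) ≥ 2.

8

a = 0, b = 0 ↦ 0  <
a = 0, b = 1 ↦ 0  <
a = 0, b = 2 ↦ 0  <
a = 0, b = 3 ↦ 0  <
a = 1, b = 0 ↦ 1  <
a = 1, b = 1 ↦ 1  <
a = 1, b = 2 ↦ 1  <
a = 1, b = 3 ↦ 1  <
a = 2, b = 0 ↦ 2  ≥
a = 2, b = 1 ↦ 2  ≥
a = 2, b = 2 ↦ 2  ≥
a = 2, b = 3 ↦ 2  ≥
a = 3, b = 0 ↦ 3  ≥
a = 3, b = 1 ↦ 3  ≥
a = 3, b = 2 ↦ 3  ≥
a = 3, b = 3 ↦ 3  ≥
So 8 of the 16 assignments meet the threshold.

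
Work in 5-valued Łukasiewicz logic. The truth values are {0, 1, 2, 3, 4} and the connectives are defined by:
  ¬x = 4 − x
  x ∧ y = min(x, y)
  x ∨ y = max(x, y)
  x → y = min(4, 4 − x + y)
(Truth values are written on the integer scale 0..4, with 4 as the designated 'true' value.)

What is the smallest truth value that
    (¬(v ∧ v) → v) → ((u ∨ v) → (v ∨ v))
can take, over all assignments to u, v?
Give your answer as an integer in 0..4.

2

Take u = 4, v = 2:
v ∧ v = 2 ∧ 2 = 2
¬(v ∧ v) = ¬2 = 2
¬(v ∧ v) → v = 2 → 2 = 4
u ∨ v = 4 ∨ 2 = 4
v ∨ v = 2 ∨ 2 = 2
(u ∨ v) → (v ∨ v) = 4 → 2 = 2
(¬(v ∧ v) → v) → ((u ∨ v) → (v ∨ v)) = 4 → 2 = 2
No assignment yields a value below 2, so this is the minimum.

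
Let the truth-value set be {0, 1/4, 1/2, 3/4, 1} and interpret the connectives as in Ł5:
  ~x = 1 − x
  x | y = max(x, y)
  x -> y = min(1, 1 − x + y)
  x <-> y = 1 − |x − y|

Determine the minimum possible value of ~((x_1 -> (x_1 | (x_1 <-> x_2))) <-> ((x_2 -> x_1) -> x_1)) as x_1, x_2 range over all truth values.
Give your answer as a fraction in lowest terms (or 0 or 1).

0

Take x_1 = 0, x_2 = 1:
x_1 <-> x_2 = 0 <-> 1 = 0
x_1 | (x_1 <-> x_2) = 0 | 0 = 0
x_1 -> (x_1 | (x_1 <-> x_2)) = 0 -> 0 = 1
x_2 -> x_1 = 1 -> 0 = 0
(x_2 -> x_1) -> x_1 = 0 -> 0 = 1
(x_1 -> (x_1 | (x_1 <-> x_2))) <-> ((x_2 -> x_1) -> x_1) = 1 <-> 1 = 1
~((x_1 -> (x_1 | (x_1 <-> x_2))) <-> ((x_2 -> x_1) -> x_1)) = ~1 = 0
No assignment yields a value below 0, so this is the minimum.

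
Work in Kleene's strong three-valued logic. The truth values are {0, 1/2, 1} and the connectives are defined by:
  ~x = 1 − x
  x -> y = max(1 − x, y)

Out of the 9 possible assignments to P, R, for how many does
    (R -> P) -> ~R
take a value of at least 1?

P = 0, R = 0 ↦ 1  ≥
P = 0, R = 1/2 ↦ 1/2  <
P = 0, R = 1 ↦ 1  ≥
P = 1/2, R = 0 ↦ 1  ≥
P = 1/2, R = 1/2 ↦ 1/2  <
P = 1/2, R = 1 ↦ 1/2  <
P = 1, R = 0 ↦ 1  ≥
P = 1, R = 1/2 ↦ 1/2  <
P = 1, R = 1 ↦ 0  <
So 4 of the 9 assignments meet the threshold.

4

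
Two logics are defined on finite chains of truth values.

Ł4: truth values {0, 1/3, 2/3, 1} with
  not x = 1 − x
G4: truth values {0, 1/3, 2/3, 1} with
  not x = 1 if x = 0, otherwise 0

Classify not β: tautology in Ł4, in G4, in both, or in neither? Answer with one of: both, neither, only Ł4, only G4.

In Ł4: at β = 1/3 the value is 2/3 — not a tautology.
In G4: at β = 1/3 the value is 0 — not a tautology.

neither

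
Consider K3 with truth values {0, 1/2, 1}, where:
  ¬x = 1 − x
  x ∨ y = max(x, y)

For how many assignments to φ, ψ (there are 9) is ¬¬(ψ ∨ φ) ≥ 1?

φ = 0, ψ = 0 ↦ 0  <
φ = 0, ψ = 1/2 ↦ 1/2  <
φ = 0, ψ = 1 ↦ 1  ≥
φ = 1/2, ψ = 0 ↦ 1/2  <
φ = 1/2, ψ = 1/2 ↦ 1/2  <
φ = 1/2, ψ = 1 ↦ 1  ≥
φ = 1, ψ = 0 ↦ 1  ≥
φ = 1, ψ = 1/2 ↦ 1  ≥
φ = 1, ψ = 1 ↦ 1  ≥
So 5 of the 9 assignments meet the threshold.

5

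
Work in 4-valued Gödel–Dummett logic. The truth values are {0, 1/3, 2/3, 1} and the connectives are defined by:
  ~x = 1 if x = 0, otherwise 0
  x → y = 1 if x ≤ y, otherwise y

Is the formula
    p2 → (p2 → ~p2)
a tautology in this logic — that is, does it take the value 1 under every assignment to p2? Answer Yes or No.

Counterexample: take p2 = 1/3.
~p2 = ~1/3 = 0
p2 → ~p2 = 1/3 → 0 = 0
p2 → (p2 → ~p2) = 1/3 → 0 = 0
This gives 0 ≠ 1.

No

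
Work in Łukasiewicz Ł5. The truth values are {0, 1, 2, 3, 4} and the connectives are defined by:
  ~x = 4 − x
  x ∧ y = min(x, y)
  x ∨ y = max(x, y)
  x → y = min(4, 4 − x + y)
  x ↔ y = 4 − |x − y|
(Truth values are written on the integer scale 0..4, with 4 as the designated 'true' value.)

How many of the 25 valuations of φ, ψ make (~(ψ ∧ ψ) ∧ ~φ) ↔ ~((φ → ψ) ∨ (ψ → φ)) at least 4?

value 4: 9 assignments (counts)
value 3: 7 assignments
value 2: 5 assignments
value 1: 3 assignments
value 0: 1 assignment
So 9 of the 25 assignments meet the threshold.

9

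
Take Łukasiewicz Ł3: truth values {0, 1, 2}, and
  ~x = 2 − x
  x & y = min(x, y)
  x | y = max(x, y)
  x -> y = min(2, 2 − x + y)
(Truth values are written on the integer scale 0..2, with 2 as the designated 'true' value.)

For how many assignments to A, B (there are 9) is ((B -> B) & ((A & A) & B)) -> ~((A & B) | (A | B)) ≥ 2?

6

A = 0, B = 0 ↦ 2  ≥
A = 0, B = 1 ↦ 2  ≥
A = 0, B = 2 ↦ 2  ≥
A = 1, B = 0 ↦ 2  ≥
A = 1, B = 1 ↦ 2  ≥
A = 1, B = 2 ↦ 1  <
A = 2, B = 0 ↦ 2  ≥
A = 2, B = 1 ↦ 1  <
A = 2, B = 2 ↦ 0  <
So 6 of the 9 assignments meet the threshold.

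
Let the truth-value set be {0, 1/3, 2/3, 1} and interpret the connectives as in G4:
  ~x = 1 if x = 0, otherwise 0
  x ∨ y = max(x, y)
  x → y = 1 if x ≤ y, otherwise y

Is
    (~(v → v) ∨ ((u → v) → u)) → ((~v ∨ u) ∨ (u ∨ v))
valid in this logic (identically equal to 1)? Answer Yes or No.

No

Counterexample: take u = 2/3, v = 1/3.
v → v = 1/3 → 1/3 = 1
~(v → v) = ~1 = 0
u → v = 2/3 → 1/3 = 1/3
(u → v) → u = 1/3 → 2/3 = 1
~(v → v) ∨ ((u → v) → u) = 0 ∨ 1 = 1
~v = ~1/3 = 0
~v ∨ u = 0 ∨ 2/3 = 2/3
u ∨ v = 2/3 ∨ 1/3 = 2/3
(~v ∨ u) ∨ (u ∨ v) = 2/3 ∨ 2/3 = 2/3
(~(v → v) ∨ ((u → v) → u)) → ((~v ∨ u) ∨ (u ∨ v)) = 1 → 2/3 = 2/3
This gives 2/3 ≠ 1.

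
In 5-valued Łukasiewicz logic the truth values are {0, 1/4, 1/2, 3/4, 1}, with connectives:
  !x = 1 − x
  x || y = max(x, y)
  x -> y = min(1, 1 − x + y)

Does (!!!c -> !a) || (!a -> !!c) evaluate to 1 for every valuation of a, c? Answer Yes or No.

No

Counterexample: take a = 1/4, c = 0.
!c = !0 = 1
!!c = !1 = 0
!!!c = !0 = 1
!a = !1/4 = 3/4
!!!c -> !a = 1 -> 3/4 = 3/4
!a = !1/4 = 3/4
!c = !0 = 1
!!c = !1 = 0
!a -> !!c = 3/4 -> 0 = 1/4
(!!!c -> !a) || (!a -> !!c) = 3/4 || 1/4 = 3/4
This gives 3/4 ≠ 1.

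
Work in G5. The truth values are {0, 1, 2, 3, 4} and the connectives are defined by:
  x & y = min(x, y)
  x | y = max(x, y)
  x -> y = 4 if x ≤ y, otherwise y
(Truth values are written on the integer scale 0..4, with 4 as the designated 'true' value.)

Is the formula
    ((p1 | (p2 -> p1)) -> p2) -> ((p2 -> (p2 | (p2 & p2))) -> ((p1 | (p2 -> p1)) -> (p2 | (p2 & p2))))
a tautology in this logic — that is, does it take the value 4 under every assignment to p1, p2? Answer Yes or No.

Yes

At p1 = 1, p2 = 1, for instance:
p2 -> p1 = 1 -> 1 = 4
p1 | (p2 -> p1) = 1 | 4 = 4
(p1 | (p2 -> p1)) -> p2 = 4 -> 1 = 1
p2 & p2 = 1 & 1 = 1
p2 | (p2 & p2) = 1 | 1 = 1
p2 -> (p2 | (p2 & p2)) = 1 -> 1 = 4
(p1 | (p2 -> p1)) -> (p2 | (p2 & p2)) = 4 -> 1 = 1
(p2 -> (p2 | (p2 & p2))) -> ((p1 | (p2 -> p1)) -> (p2 | (p2 & p2))) = 4 -> 1 = 1
((p1 | (p2 -> p1)) -> p2) -> ((p2 -> (p2 | (p2 & p2))) -> ((p1 | (p2 -> p1)) -> (p2 | (p2 & p2)))) = 1 -> 1 = 4
and checking the remaining 24 assignments likewise gives ≥ 4 in every case.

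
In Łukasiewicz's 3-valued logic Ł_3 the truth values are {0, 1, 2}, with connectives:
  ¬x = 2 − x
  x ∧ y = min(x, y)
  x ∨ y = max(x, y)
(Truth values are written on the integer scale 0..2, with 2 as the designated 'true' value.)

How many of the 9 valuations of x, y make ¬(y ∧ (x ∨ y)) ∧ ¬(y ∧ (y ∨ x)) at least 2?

x = 0, y = 0 ↦ 2  ≥
x = 0, y = 1 ↦ 1  <
x = 0, y = 2 ↦ 0  <
x = 1, y = 0 ↦ 2  ≥
x = 1, y = 1 ↦ 1  <
x = 1, y = 2 ↦ 0  <
x = 2, y = 0 ↦ 2  ≥
x = 2, y = 1 ↦ 1  <
x = 2, y = 2 ↦ 0  <
So 3 of the 9 assignments meet the threshold.

3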